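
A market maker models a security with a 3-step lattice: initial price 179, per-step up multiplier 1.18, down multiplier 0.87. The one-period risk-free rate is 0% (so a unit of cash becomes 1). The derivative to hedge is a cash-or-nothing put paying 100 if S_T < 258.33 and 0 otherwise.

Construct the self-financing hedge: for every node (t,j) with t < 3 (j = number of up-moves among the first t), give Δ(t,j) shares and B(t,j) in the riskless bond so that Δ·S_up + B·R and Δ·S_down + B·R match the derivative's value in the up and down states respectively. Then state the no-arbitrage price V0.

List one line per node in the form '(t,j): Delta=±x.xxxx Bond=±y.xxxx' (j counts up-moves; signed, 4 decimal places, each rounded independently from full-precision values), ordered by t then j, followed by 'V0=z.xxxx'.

(0,0): Delta=-0.3169 Bond=149.3538
(1,0): Delta=0.0000 Bond=100.0000
(1,1): Delta=-0.6404 Bond=217.6899
(2,0): Delta=0.0000 Bond=100.0000
(2,1): Delta=0.0000 Bond=100.0000
(2,2): Delta=-1.2943 Bond=380.6452
V0=92.6253

No-arbitrage ⇒ martingale measure with p* = (R−d)/(u−d) = 0.4194.
Terminal payoffs: V(3,0)=100.0000, V(3,1)=100.0000, V(3,2)=100.0000, V(3,3)=0.0000
Node (2,0) S=135.4851: V=(p*·100.0000+(1−p*)·100.0000)/1=100.0000; Δ=(100.0000−100.0000)/(159.8724−117.8720)=0.0000; B=V−Δ·S=100.0000
Node (2,1) S=183.7614: V=(p*·100.0000+(1−p*)·100.0000)/1=100.0000; Δ=(100.0000−100.0000)/(216.8385−159.8724)=0.0000; B=V−Δ·S=100.0000
Node (2,2) S=249.2396: V=(p*·0.0000+(1−p*)·100.0000)/1=58.0645; Δ=(0.0000−100.0000)/(294.1027−216.8385)=-1.2943; B=V−Δ·S=380.6452
Node (1,0) S=155.7300: V=(p*·100.0000+(1−p*)·100.0000)/1=100.0000; Δ=(100.0000−100.0000)/(183.7614−135.4851)=0.0000; B=V−Δ·S=100.0000
Node (1,1) S=211.2200: V=(p*·58.0645+(1−p*)·100.0000)/1=82.4142; Δ=(58.0645−100.0000)/(249.2396−183.7614)=-0.6404; B=V−Δ·S=217.6899
Node (0,0) S=179.0000: V=(p*·82.4142+(1−p*)·100.0000)/1=92.6253; Δ=(82.4142−100.0000)/(211.2200−155.7300)=-0.3169; B=V−Δ·S=149.3538
Each (Δ,B) replicates both successor values, so the strategy is self-financing and V0 is arbitrage-free.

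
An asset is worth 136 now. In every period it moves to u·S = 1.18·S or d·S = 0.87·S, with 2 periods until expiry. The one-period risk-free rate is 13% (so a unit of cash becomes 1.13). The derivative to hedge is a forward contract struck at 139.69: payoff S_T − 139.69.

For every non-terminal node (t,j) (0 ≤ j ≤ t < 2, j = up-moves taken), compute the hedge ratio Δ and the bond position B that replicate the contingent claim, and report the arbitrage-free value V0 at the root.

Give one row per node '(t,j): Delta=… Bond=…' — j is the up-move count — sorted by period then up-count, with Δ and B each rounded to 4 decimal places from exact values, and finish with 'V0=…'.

(0,0): Delta=1.0000 Bond=-109.3978
(1,0): Delta=1.0000 Bond=-123.6195
(1,1): Delta=1.0000 Bond=-123.6195
V0=26.6022

Since d<R<u, set p* = (R−d)/(u−d) = 0.8387; price each node as the discounted p*-expectation of its children.
Terminal values V(2,·): V(2,0)=-36.7516, V(2,1)=-0.0724, V(2,2)=49.6764
Node (1,0) S=118.3200: V=(p*·-0.0724+(1−p*)·-36.7516)/1.13=-5.2995; Δ=(-0.0724−-36.7516)/(139.6176−102.9384)=1.0000; B=V−Δ·S=-123.6195
Node (1,1) S=160.4800: V=(p*·49.6764+(1−p*)·-0.0724)/1.13=36.8605; Δ=(49.6764−-0.0724)/(189.3664−139.6176)=1.0000; B=V−Δ·S=-123.6195
Node (0,0) S=136.0000: V=(p*·36.8605+(1−p*)·-5.2995)/1.13=26.6022; Δ=(36.8605−-5.2995)/(160.4800−118.3200)=1.0000; B=V−Δ·S=-109.3978
Check: Δ(0,0)·S0 + B(0,0) = 26.6022 = V0.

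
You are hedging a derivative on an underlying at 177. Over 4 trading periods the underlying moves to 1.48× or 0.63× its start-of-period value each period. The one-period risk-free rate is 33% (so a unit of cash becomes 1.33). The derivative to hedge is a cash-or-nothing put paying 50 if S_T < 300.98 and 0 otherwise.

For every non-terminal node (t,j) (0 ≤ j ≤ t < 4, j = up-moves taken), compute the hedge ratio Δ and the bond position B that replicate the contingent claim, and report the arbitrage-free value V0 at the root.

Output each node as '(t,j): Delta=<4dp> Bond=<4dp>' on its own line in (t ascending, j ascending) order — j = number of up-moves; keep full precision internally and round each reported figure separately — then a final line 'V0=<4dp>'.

Under the risk-neutral measure, an up-move has probability p* = (R−d)/(u−d) = 0.8235 and values discount at R = 1.33.
Terminal values V(4,·): V(4,0)=50.0000, V(4,1)=50.0000, V(4,2)=50.0000, V(4,3)=0.0000, V(4,4)=0.0000
(3,0): S=44.2583. Δ = (V_up−V_dn)/(S_up−S_dn) = (50.0000−50.0000)/(65.5023−27.8827) = 0.0000. V = [p*·50.0000 + (1−p*)·50.0000]/1.33 = 37.5940. B = V − Δ·S = 37.5940.
(3,1): S=103.9719. Δ = (V_up−V_dn)/(S_up−S_dn) = (50.0000−50.0000)/(153.8784−65.5023) = 0.0000. V = [p*·50.0000 + (1−p*)·50.0000]/1.33 = 37.5940. B = V − Δ·S = 37.5940.
(3,2): S=244.2515. Δ = (V_up−V_dn)/(S_up−S_dn) = (0.0000−50.0000)/(361.4922−153.8784) = -0.2408. V = [p*·0.0000 + (1−p*)·50.0000]/1.33 = 6.6342. B = V − Δ·S = 65.4578.
(3,3): S=573.7972. Δ = (V_up−V_dn)/(S_up−S_dn) = (0.0000−0.0000)/(849.2198−361.4922) = 0.0000. V = [p*·0.0000 + (1−p*)·0.0000]/1.33 = 0.0000. B = V − Δ·S = 0.0000.
(2,0): S=70.2513. Δ = (V_up−V_dn)/(S_up−S_dn) = (37.5940−37.5940)/(103.9719−44.2583) = 0.0000. V = [p*·37.5940 + (1−p*)·37.5940]/1.33 = 28.2662. B = V − Δ·S = 28.2662.
(2,1): S=165.0348. Δ = (V_up−V_dn)/(S_up−S_dn) = (6.6342−37.5940)/(244.2515−103.9719) = -0.2207. V = [p*·6.6342 + (1−p*)·37.5940]/1.33 = 9.0960. B = V − Δ·S = 45.5193.
(2,2): S=387.7008. Δ = (V_up−V_dn)/(S_up−S_dn) = (0.0000−6.6342)/(573.7972−244.2515) = -0.0201. V = [p*·0.0000 + (1−p*)·6.6342]/1.33 = 0.8803. B = V − Δ·S = 8.6852.
(1,0): S=111.5100. Δ = (V_up−V_dn)/(S_up−S_dn) = (9.0960−28.2662)/(165.0348−70.2513) = -0.2023. V = [p*·9.0960 + (1−p*)·28.2662]/1.33 = 9.3827. B = V − Δ·S = 31.9358.
(1,1): S=261.9600. Δ = (V_up−V_dn)/(S_up−S_dn) = (0.8803−9.0960)/(387.7008−165.0348) = -0.0369. V = [p*·0.8803 + (1−p*)·9.0960]/1.33 = 1.7520. B = V − Δ·S = 11.4176.
(0,0): S=177.0000. Δ = (V_up−V_dn)/(S_up−S_dn) = (1.7520−9.3827)/(261.9600−111.5100) = -0.0507. V = [p*·1.7520 + (1−p*)·9.3827]/1.33 = 2.3297. B = V − Δ·S = 11.3071.
Each (Δ,B) replicates both successor values, so the strategy is self-financing and V0 is arbitrage-free.

(0,0): Delta=-0.0507 Bond=11.3071
(1,0): Delta=-0.2023 Bond=31.9358
(1,1): Delta=-0.0369 Bond=11.4176
(2,0): Delta=0.0000 Bond=28.2662
(2,1): Delta=-0.2207 Bond=45.5193
(2,2): Delta=-0.0201 Bond=8.6852
(3,0): Delta=0.0000 Bond=37.5940
(3,1): Delta=0.0000 Bond=37.5940
(3,2): Delta=-0.2408 Bond=65.4578
(3,3): Delta=0.0000 Bond=0.0000
V0=2.3297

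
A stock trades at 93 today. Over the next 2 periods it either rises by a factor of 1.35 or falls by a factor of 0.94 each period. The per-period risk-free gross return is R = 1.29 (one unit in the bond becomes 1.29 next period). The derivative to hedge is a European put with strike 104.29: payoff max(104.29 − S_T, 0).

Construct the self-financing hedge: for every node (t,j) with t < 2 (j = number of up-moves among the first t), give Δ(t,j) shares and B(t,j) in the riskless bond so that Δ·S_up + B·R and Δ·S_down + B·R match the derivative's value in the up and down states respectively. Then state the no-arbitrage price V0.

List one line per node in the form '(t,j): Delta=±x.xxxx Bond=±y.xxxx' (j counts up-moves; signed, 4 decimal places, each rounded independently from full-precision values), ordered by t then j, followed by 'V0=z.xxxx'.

(0,0): Delta=-0.0658 Bond=6.4037
(1,0): Delta=-0.6170 Bond=56.4483
(1,1): Delta=0.0000 Bond=0.0000
V0=0.2846

No-arbitrage ⇒ martingale measure with p* = (R−d)/(u−d) = 0.8537.
Terminal values V(2,·): V(2,0)=22.1152, V(2,1)=0.0000, V(2,2)=0.0000
Node (1,0) S=87.4200: V=(p*·0.0000+(1−p*)·22.1152)/1.29=2.5088; Δ=(0.0000−22.1152)/(118.0170−82.1748)=-0.6170; B=V−Δ·S=56.4483
Node (1,1) S=125.5500: V=(p*·0.0000+(1−p*)·0.0000)/1.29=0.0000; Δ=(0.0000−0.0000)/(169.4925−118.0170)=0.0000; B=V−Δ·S=0.0000
Node (0,0) S=93.0000: V=(p*·0.0000+(1−p*)·2.5088)/1.29=0.2846; Δ=(0.0000−2.5088)/(125.5500−87.4200)=-0.0658; B=V−Δ·S=6.4037
Check: Δ(0,0)·S0 + B(0,0) = 0.2846 = V0.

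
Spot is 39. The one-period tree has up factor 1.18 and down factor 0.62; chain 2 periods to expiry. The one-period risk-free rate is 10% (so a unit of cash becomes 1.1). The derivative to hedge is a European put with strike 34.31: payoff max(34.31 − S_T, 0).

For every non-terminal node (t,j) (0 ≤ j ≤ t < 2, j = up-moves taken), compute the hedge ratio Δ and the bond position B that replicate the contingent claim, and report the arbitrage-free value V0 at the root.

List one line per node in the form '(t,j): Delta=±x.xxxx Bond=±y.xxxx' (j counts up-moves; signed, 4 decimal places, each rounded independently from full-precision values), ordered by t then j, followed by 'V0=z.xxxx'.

(0,0): Delta=-0.2867 Bond=12.6748
(1,0): Delta=-1.0000 Bond=31.1909
(1,1): Delta=-0.2242 Bond=11.0675
V0=1.4952

Since d<R<u, set p* = (R−d)/(u−d) = 0.8571; price each node as the discounted p*-expectation of its children.
At expiry t=2: V(2,0)=19.3184, V(2,1)=5.7776, V(2,2)=0.0000
Node (1,0) S=24.1800: V=(p*·5.7776+(1−p*)·19.3184)/1.1=7.0109; Δ=(5.7776−19.3184)/(28.5324−14.9916)=-1.0000; B=V−Δ·S=31.1909
Node (1,1) S=46.0200: V=(p*·0.0000+(1−p*)·5.7776)/1.1=0.7503; Δ=(0.0000−5.7776)/(54.3036−28.5324)=-0.2242; B=V−Δ·S=11.0675
Node (0,0) S=39.0000: V=(p*·0.7503+(1−p*)·7.0109)/1.1=1.4952; Δ=(0.7503−7.0109)/(46.0200−24.1800)=-0.2867; B=V−Δ·S=12.6748
Each (Δ,B) replicates both successor values, so the strategy is self-financing and V0 is arbitrage-free.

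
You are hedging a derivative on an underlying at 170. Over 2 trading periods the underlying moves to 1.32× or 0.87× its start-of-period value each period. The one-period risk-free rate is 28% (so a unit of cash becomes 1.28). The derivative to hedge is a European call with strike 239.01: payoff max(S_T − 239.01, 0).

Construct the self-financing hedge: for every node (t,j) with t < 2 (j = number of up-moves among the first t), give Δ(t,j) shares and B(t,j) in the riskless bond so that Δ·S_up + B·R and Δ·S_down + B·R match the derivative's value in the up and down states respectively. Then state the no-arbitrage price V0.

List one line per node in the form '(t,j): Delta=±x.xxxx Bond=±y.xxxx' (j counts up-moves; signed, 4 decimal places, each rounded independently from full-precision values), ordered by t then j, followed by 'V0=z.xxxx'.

(0,0): Delta=0.5322 Bond=-61.4949
(1,0): Delta=0.0000 Bond=0.0000
(1,1): Delta=0.5664 Bond=-86.3928
V0=28.9803

Risk-neutral probability p* = (R−d)/(u−d) = (1.28−0.87)/(1.32−0.87) = 0.9111.
Payoff layer (t=2): V(2,0)=0.0000, V(2,1)=0.0000, V(2,2)=57.1980
(1,0): S=147.9000. Δ = (V_up−V_dn)/(S_up−S_dn) = (0.0000−0.0000)/(195.2280−128.6730) = 0.0000. V = [p*·0.0000 + (1−p*)·0.0000]/1.28 = 0.0000. B = V − Δ·S = 0.0000.
(1,1): S=224.4000. Δ = (V_up−V_dn)/(S_up−S_dn) = (57.1980−0.0000)/(296.2080−195.2280) = 0.5664. V = [p*·57.1980 + (1−p*)·0.0000]/1.28 = 40.7139. B = V − Δ·S = -86.3928.
(0,0): S=170.0000. Δ = (V_up−V_dn)/(S_up−S_dn) = (40.7139−0.0000)/(224.4000−147.9000) = 0.5322. V = [p*·40.7139 + (1−p*)·0.0000]/1.28 = 28.9803. B = V − Δ·S = -61.4949.
Each (Δ,B) replicates both successor values, so the strategy is self-financing and V0 is arbitrage-free.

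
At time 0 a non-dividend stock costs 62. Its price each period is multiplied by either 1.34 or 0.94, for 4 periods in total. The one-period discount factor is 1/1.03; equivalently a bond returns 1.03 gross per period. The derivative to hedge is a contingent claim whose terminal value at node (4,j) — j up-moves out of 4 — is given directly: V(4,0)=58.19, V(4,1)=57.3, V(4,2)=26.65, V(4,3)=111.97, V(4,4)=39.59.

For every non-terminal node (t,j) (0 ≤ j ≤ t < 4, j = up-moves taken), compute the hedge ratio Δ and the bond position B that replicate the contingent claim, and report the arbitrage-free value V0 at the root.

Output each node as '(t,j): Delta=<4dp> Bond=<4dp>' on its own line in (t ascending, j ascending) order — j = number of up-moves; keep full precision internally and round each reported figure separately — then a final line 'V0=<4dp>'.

No-arbitrage ⇒ martingale measure with p* = (R−d)/(u−d) = 0.2250.
Payoff layer (t=4): V(4,0)=58.1900, V(4,1)=57.3000, V(4,2)=26.6500, V(4,3)=111.9700, V(4,4)=39.5900
(3,0): S=51.4962. Δ = (V_up−V_dn)/(S_up−S_dn) = (57.3000−58.1900)/(69.0049−48.4064) = -0.0432. V = [p*·57.3000 + (1−p*)·58.1900]/1.03 = 56.3007. B = V − Δ·S = 58.5257.
(3,1): S=73.4095. Δ = (V_up−V_dn)/(S_up−S_dn) = (26.6500−57.3000)/(98.3687−69.0049) = -1.0438. V = [p*·26.6500 + (1−p*)·57.3000]/1.03 = 48.9357. B = V − Δ·S = 125.5607.
(3,2): S=104.6476. Δ = (V_up−V_dn)/(S_up−S_dn) = (111.9700−26.6500)/(140.2277−98.3687) = 2.0383. V = [p*·111.9700 + (1−p*)·26.6500]/1.03 = 44.5117. B = V − Δ·S = -168.7883.
(3,3): S=149.1784. Δ = (V_up−V_dn)/(S_up−S_dn) = (39.5900−111.9700)/(199.8991−140.2277) = -1.2130. V = [p*·39.5900 + (1−p*)·111.9700]/1.03 = 92.8976. B = V − Δ·S = 273.8476.
(2,0): S=54.7832. Δ = (V_up−V_dn)/(S_up−S_dn) = (48.9357−56.3007)/(73.4095−51.4962) = -0.3361. V = [p*·48.9357 + (1−p*)·56.3007]/1.03 = 53.0520. B = V − Δ·S = 71.4647.
(2,1): S=78.0952. Δ = (V_up−V_dn)/(S_up−S_dn) = (44.5117−48.9357)/(104.6476−73.4095) = -0.1416. V = [p*·44.5117 + (1−p*)·48.9357]/1.03 = 46.5440. B = V − Δ·S = 57.6040.
(2,2): S=111.3272. Δ = (V_up−V_dn)/(S_up−S_dn) = (92.8976−44.5117)/(149.1784−104.6476) = 1.0866. V = [p*·92.8976 + (1−p*)·44.5117]/1.03 = 53.7849. B = V − Δ·S = -67.1799.
(1,0): S=58.2800. Δ = (V_up−V_dn)/(S_up−S_dn) = (46.5440−53.0520)/(78.0952−54.7832) = -0.2792. V = [p*·46.5440 + (1−p*)·53.0520]/1.03 = 50.0852. B = V − Δ·S = 66.3554.
(1,1): S=83.0800. Δ = (V_up−V_dn)/(S_up−S_dn) = (53.7849−46.5440)/(111.3272−78.0952) = 0.2179. V = [p*·53.7849 + (1−p*)·46.5440]/1.03 = 46.7701. B = V − Δ·S = 28.6676.
(0,0): S=62.0000. Δ = (V_up−V_dn)/(S_up−S_dn) = (46.7701−50.0852)/(83.0800−58.2800) = -0.1337. V = [p*·46.7701 + (1−p*)·50.0852]/1.03 = 47.9022. B = V − Δ·S = 56.1899.
Self-financing check: at every node Δ·S+B equals the discounted successor values.

(0,0): Delta=-0.1337 Bond=56.1899
(1,0): Delta=-0.2792 Bond=66.3554
(1,1): Delta=0.2179 Bond=28.6676
(2,0): Delta=-0.3361 Bond=71.4647
(2,1): Delta=-0.1416 Bond=57.6040
(2,2): Delta=1.0866 Bond=-67.1799
(3,0): Delta=-0.0432 Bond=58.5257
(3,1): Delta=-1.0438 Bond=125.5607
(3,2): Delta=2.0383 Bond=-168.7883
(3,3): Delta=-1.2130 Bond=273.8476
V0=47.9022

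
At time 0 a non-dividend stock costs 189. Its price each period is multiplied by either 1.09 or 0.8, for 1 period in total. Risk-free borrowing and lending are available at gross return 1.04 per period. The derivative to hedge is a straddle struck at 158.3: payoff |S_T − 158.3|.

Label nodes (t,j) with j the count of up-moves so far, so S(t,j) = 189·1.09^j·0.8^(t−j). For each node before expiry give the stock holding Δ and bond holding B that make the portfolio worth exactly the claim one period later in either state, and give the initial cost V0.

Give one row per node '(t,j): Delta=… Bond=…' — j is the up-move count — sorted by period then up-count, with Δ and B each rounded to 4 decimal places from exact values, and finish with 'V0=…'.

(0,0): Delta=0.7409 Bond=-100.8919
V0=39.1426

Risk-neutral probability p* = (R−d)/(u−d) = (1.04−0.8)/(1.09−0.8) = 0.8276.
Terminal values V(1,·): V(1,0)=7.1000, V(1,1)=47.7100
(0,0): S=189.0000. Δ = (V_up−V_dn)/(S_up−S_dn) = (47.7100−7.1000)/(206.0100−151.2000) = 0.7409. V = [p*·47.7100 + (1−p*)·7.1000]/1.04 = 39.1426. B = V − Δ·S = -100.8919.
Each (Δ,B) replicates both successor values, so the strategy is self-financing and V0 is arbitrage-free.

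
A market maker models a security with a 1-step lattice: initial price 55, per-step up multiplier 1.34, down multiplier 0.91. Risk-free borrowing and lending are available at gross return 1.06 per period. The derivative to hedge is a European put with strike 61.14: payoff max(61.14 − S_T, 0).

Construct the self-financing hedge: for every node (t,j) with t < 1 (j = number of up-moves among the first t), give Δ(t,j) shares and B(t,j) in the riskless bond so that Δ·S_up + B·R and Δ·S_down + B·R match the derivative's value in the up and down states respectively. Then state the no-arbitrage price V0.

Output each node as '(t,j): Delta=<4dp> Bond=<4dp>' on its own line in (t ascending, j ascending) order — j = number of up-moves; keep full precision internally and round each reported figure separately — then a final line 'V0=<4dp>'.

(0,0): Delta=-0.4689 Bond=32.6033
V0=6.8126

Since d<R<u, set p* = (R−d)/(u−d) = 0.3488; price each node as the discounted p*-expectation of its children.
At expiry t=1: V(1,0)=11.0900, V(1,1)=0.0000
(0,0): S=55.0000. Δ = (V_up−V_dn)/(S_up−S_dn) = (0.0000−11.0900)/(73.7000−50.0500) = -0.4689. V = [p*·0.0000 + (1−p*)·11.0900]/1.06 = 6.8126. B = V − Δ·S = 32.6033.
Each (Δ,B) replicates both successor values, so the strategy is self-financing and V0 is arbitrage-free.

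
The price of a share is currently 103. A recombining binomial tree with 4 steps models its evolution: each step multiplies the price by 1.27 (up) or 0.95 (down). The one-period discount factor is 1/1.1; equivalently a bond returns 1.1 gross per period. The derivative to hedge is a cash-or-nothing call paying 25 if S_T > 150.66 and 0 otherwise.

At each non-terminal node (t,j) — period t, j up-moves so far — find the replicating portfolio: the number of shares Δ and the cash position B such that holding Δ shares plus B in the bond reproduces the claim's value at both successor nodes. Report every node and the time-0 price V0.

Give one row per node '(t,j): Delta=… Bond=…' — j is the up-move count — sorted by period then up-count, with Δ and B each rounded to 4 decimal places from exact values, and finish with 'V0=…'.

(0,0): Delta=0.1996 Bond=-15.9932
(1,0): Delta=0.1450 Bond=-12.2523
(1,1): Delta=0.2458 Bond=-23.6448
(2,0): Delta=0.0000 Bond=0.0000
(2,1): Delta=0.2679 Bond=-28.7521
(2,2): Delta=0.2271 Bond=-22.9008
(3,0): Delta=0.0000 Bond=0.0000
(3,1): Delta=0.0000 Bond=0.0000
(3,2): Delta=0.4950 Bond=-67.4716
(3,3): Delta=0.0000 Bond=22.7273
V0=4.5616

No-arbitrage ⇒ martingale measure with p* = (R−d)/(u−d) = 0.4688.
Terminal values V(4,·): V(4,0)=0.0000, V(4,1)=0.0000, V(4,2)=0.0000, V(4,3)=25.0000, V(4,4)=25.0000
(3,0): S=88.3096. Δ = (V_up−V_dn)/(S_up−S_dn) = (0.0000−0.0000)/(112.1532−83.8941) = 0.0000. V = [p*·0.0000 + (1−p*)·0.0000]/1.1 = 0.0000. B = V − Δ·S = 0.0000.
(3,1): S=118.0560. Δ = (V_up−V_dn)/(S_up−S_dn) = (0.0000−0.0000)/(149.9312−112.1532) = 0.0000. V = [p*·0.0000 + (1−p*)·0.0000]/1.1 = 0.0000. B = V − Δ·S = 0.0000.
(3,2): S=157.8223. Δ = (V_up−V_dn)/(S_up−S_dn) = (25.0000−0.0000)/(200.4343−149.9312) = 0.4950. V = [p*·25.0000 + (1−p*)·0.0000]/1.1 = 10.6534. B = V − Δ·S = -67.4716.
(3,3): S=210.9834. Δ = (V_up−V_dn)/(S_up−S_dn) = (25.0000−25.0000)/(267.9490−200.4343) = 0.0000. V = [p*·25.0000 + (1−p*)·25.0000]/1.1 = 22.7273. B = V − Δ·S = 22.7273.
(2,0): S=92.9575. Δ = (V_up−V_dn)/(S_up−S_dn) = (0.0000−0.0000)/(118.0560−88.3096) = 0.0000. V = [p*·0.0000 + (1−p*)·0.0000]/1.1 = 0.0000. B = V − Δ·S = 0.0000.
(2,1): S=124.2695. Δ = (V_up−V_dn)/(S_up−S_dn) = (10.6534−0.0000)/(157.8223−118.0560) = 0.2679. V = [p*·10.6534 + (1−p*)·0.0000]/1.1 = 4.5398. B = V − Δ·S = -28.7521.
(2,2): S=166.1287. Δ = (V_up−V_dn)/(S_up−S_dn) = (22.7273−10.6534)/(210.9834−157.8223) = 0.2271. V = [p*·22.7273 + (1−p*)·10.6534]/1.1 = 14.8300. B = V − Δ·S = -22.9008.
(1,0): S=97.8500. Δ = (V_up−V_dn)/(S_up−S_dn) = (4.5398−0.0000)/(124.2695−92.9575) = 0.1450. V = [p*·4.5398 + (1−p*)·0.0000]/1.1 = 1.9346. B = V − Δ·S = -12.2523.
(1,1): S=130.8100. Δ = (V_up−V_dn)/(S_up−S_dn) = (14.8300−4.5398)/(166.1287−124.2695) = 0.2458. V = [p*·14.8300 + (1−p*)·4.5398]/1.1 = 8.5121. B = V − Δ·S = -23.6448.
(0,0): S=103.0000. Δ = (V_up−V_dn)/(S_up−S_dn) = (8.5121−1.9346)/(130.8100−97.8500) = 0.1996. V = [p*·8.5121 + (1−p*)·1.9346]/1.1 = 4.5616. B = V − Δ·S = -15.9932.
The time-0 hedge costs 4.5616, which is the no-arbitrage price.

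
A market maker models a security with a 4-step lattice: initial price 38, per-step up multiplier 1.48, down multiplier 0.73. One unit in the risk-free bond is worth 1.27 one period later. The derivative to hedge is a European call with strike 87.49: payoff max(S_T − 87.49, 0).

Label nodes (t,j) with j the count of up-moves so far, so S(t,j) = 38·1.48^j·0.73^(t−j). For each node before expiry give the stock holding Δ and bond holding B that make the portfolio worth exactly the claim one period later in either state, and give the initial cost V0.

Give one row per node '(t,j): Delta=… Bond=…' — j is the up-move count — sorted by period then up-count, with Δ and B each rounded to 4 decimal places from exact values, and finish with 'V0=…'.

The replicating-portfolio and risk-neutral prices coincide; use p* = (1.27−0.73)/(1.48−0.73) = 0.7200 for the latter.
Terminal payoffs: V(4,0)=0.0000, V(4,1)=0.0000, V(4,2)=0.0000, V(4,3)=2.4373, V(4,4)=94.8284
(3,0): S=14.7826. Δ = (V_up−V_dn)/(S_up−S_dn) = (0.0000−0.0000)/(21.8783−10.7913) = 0.0000. V = [p*·0.0000 + (1−p*)·0.0000]/1.27 = 0.0000. B = V − Δ·S = 0.0000.
(3,1): S=29.9703. Δ = (V_up−V_dn)/(S_up−S_dn) = (0.0000−0.0000)/(44.3560−21.8783) = 0.0000. V = [p*·0.0000 + (1−p*)·0.0000]/1.27 = 0.0000. B = V − Δ·S = 0.0000.
(3,2): S=60.7617. Δ = (V_up−V_dn)/(S_up−S_dn) = (2.4373−0.0000)/(89.9273−44.3560) = 0.0535. V = [p*·2.4373 + (1−p*)·0.0000]/1.27 = 1.3818. B = V − Δ·S = -1.8680.
(3,3): S=123.1881. Δ = (V_up−V_dn)/(S_up−S_dn) = (94.8284−2.4373)/(182.3184−89.9273) = 1.0000. V = [p*·94.8284 + (1−p*)·2.4373]/1.27 = 54.2983. B = V − Δ·S = -68.8898.
(2,0): S=20.2502. Δ = (V_up−V_dn)/(S_up−S_dn) = (0.0000−0.0000)/(29.9703−14.7826) = 0.0000. V = [p*·0.0000 + (1−p*)·0.0000]/1.27 = 0.0000. B = V − Δ·S = 0.0000.
(2,1): S=41.0552. Δ = (V_up−V_dn)/(S_up−S_dn) = (1.3818−0.0000)/(60.7617−29.9703) = 0.0449. V = [p*·1.3818 + (1−p*)·0.0000]/1.27 = 0.7834. B = V − Δ·S = -1.0590.
(2,2): S=83.2352. Δ = (V_up−V_dn)/(S_up−S_dn) = (54.2983−1.3818)/(123.1881−60.7617) = 0.8477. V = [p*·54.2983 + (1−p*)·1.3818]/1.27 = 31.0880. B = V − Δ·S = -39.4674.
(1,0): S=27.7400. Δ = (V_up−V_dn)/(S_up−S_dn) = (0.7834−0.0000)/(41.0552−20.2502) = 0.0377. V = [p*·0.7834 + (1−p*)·0.0000]/1.27 = 0.4441. B = V − Δ·S = -0.6004.
(1,1): S=56.2400. Δ = (V_up−V_dn)/(S_up−S_dn) = (31.0880−0.7834)/(83.2352−41.0552) = 0.7185. V = [p*·31.0880 + (1−p*)·0.7834]/1.27 = 17.7974. B = V − Δ·S = -22.6087.
(0,0): S=38.0000. Δ = (V_up−V_dn)/(S_up−S_dn) = (17.7974−0.4441)/(56.2400−27.7400) = 0.6089. V = [p*·17.7974 + (1−p*)·0.4441]/1.27 = 10.1878. B = V − Δ·S = -12.9499.
Check: Δ(0,0)·S0 + B(0,0) = 10.1878 = V0.

(0,0): Delta=0.6089 Bond=-12.9499
(1,0): Delta=0.0377 Bond=-0.6004
(1,1): Delta=0.7185 Bond=-22.6087
(2,0): Delta=0.0000 Bond=0.0000
(2,1): Delta=0.0449 Bond=-1.0590
(2,2): Delta=0.8477 Bond=-39.4674
(3,0): Delta=0.0000 Bond=0.0000
(3,1): Delta=0.0000 Bond=0.0000
(3,2): Delta=0.0535 Bond=-1.8680
(3,3): Delta=1.0000 Bond=-68.8898
V0=10.1878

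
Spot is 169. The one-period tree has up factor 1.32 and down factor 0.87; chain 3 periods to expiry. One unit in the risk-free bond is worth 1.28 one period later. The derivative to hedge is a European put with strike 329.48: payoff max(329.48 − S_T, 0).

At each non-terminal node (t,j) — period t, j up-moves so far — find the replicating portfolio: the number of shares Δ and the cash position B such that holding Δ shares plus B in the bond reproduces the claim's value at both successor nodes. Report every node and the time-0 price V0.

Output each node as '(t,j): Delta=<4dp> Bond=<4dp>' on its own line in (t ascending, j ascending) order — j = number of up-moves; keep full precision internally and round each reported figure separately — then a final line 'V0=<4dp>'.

(0,0): Delta=-0.6055 Bond=111.7927
(1,0): Delta=-1.0000 Bond=201.0986
(1,1): Delta=-0.5801 Bond=137.4357
(2,0): Delta=-1.0000 Bond=257.4062
(2,1): Delta=-1.0000 Bond=257.4062
(2,2): Delta=-0.5531 Bond=167.9675
V0=9.4640

Under the risk-neutral measure, an up-move has probability p* = (R−d)/(u−d) = 0.9111 and values discount at R = 1.28.
Payoff layer (t=3): V(3,0)=218.1930, V(3,1)=160.6307, V(3,2)=73.2949, V(3,3)=0.0000
  t=2,j=0: stock 127.9161 → up 168.8493 (V=160.6307), down 111.2870 (V=218.1930). Price 129.4901; hedge Δ=-1.0000, bond B=257.4062.
  t=2,j=1: stock 194.0796 → up 256.1851 (V=73.2949), down 168.8493 (V=160.6307). Price 63.3266; hedge Δ=-1.0000, bond B=257.4063.
  t=2,j=2: stock 294.4656 → up 388.6946 (V=0.0000), down 256.1851 (V=73.2949). Price 5.0899; hedge Δ=-0.5531, bond B=167.9675.
  t=1,j=0: stock 147.0300 → up 194.0796 (V=63.3266), down 127.9161 (V=129.4901). Price 54.0686; hedge Δ=-1.0000, bond B=201.0986.
  t=1,j=1: stock 223.0800 → up 294.4656 (V=5.0899), down 194.0796 (V=63.3266). Price 8.0207; hedge Δ=-0.5801, bond B=137.4357.
  t=0,j=0: stock 169.0000 → up 223.0800 (V=8.0207), down 147.0300 (V=54.0686). Price 9.4640; hedge Δ=-0.6055, bond B=111.7927.
Check: Δ(0,0)·S0 + B(0,0) = 9.4640 = V0.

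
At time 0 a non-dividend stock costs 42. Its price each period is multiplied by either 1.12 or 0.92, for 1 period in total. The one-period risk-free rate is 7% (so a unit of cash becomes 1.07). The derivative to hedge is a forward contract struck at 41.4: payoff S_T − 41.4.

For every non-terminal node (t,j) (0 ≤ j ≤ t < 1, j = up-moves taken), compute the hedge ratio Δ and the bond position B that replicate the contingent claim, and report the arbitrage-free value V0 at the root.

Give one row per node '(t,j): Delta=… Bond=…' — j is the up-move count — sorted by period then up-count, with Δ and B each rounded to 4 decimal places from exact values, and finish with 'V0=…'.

The replicating-portfolio and risk-neutral prices coincide; use p* = (1.07−0.92)/(1.12−0.92) = 0.7500 for the latter.
At expiry t=1: V(1,0)=-2.7600, V(1,1)=5.6400
  t=0,j=0: stock 42.0000 → up 47.0400 (V=5.6400), down 38.6400 (V=-2.7600). Price 3.3084; hedge Δ=1.0000, bond B=-38.6916.
The time-0 hedge costs 3.3084, which is the no-arbitrage price.

(0,0): Delta=1.0000 Bond=-38.6916
V0=3.3084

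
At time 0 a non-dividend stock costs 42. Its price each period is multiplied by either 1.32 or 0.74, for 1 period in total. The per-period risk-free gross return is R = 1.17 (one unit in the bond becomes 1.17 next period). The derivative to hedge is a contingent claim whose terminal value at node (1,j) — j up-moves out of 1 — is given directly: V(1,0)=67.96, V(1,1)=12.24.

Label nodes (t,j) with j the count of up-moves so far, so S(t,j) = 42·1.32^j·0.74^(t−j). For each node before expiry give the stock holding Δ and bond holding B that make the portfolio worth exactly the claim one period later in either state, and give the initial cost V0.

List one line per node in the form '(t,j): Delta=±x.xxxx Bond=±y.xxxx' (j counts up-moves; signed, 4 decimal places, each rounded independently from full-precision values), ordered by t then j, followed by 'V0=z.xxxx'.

No-arbitrage ⇒ martingale measure with p* = (R−d)/(u−d) = 0.7414.
Terminal values V(1,·): V(1,0)=67.9600, V(1,1)=12.2400
(0,0): S=42.0000. Δ = (V_up−V_dn)/(S_up−S_dn) = (12.2400−67.9600)/(55.4400−31.0800) = -2.2874. V = [p*·12.2400 + (1−p*)·67.9600]/1.17 = 22.7781. B = V − Δ·S = 118.8470.
Root portfolio cost Δ·42+B reproduces V0=22.7781.

(0,0): Delta=-2.2874 Bond=118.8470
V0=22.7781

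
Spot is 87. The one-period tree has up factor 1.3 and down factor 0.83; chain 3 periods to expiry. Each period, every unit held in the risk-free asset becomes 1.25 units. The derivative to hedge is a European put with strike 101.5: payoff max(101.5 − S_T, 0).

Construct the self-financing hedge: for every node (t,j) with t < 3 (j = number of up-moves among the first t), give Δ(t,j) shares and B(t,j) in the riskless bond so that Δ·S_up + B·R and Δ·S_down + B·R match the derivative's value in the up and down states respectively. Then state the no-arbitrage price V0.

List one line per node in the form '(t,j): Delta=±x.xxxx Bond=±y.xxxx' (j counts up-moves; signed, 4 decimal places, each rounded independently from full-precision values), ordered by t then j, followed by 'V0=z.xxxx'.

(0,0): Delta=-0.0752 Bond=6.9387
(1,0): Delta=-0.5674 Bond=44.2202
(1,1): Delta=-0.0378 Bond=4.4416
(2,0): Delta=-1.0000 Bond=81.2000
(2,1): Delta=-0.5346 Bond=52.1890
(2,2): Delta=0.0000 Bond=0.0000
V0=0.3983

No-arbitrage ⇒ martingale measure with p* = (R−d)/(u−d) = 0.8936.
Terminal values V(3,·): V(3,0)=51.7545, V(3,1)=23.5854, V(3,2)=0.0000, V(3,3)=0.0000
Node (2,0) S=59.9343: V=(p*·23.5854+(1−p*)·51.7545)/1.25=21.2657; Δ=(23.5854−51.7545)/(77.9146−49.7455)=-1.0000; B=V−Δ·S=81.2000
Node (2,1) S=93.8730: V=(p*·0.0000+(1−p*)·23.5854)/1.25=2.0073; Δ=(0.0000−23.5854)/(122.0349−77.9146)=-0.5346; B=V−Δ·S=52.1890
Node (2,2) S=147.0300: V=(p*·0.0000+(1−p*)·0.0000)/1.25=0.0000; Δ=(0.0000−0.0000)/(191.1390−122.0349)=0.0000; B=V−Δ·S=0.0000
Node (1,0) S=72.2100: V=(p*·2.0073+(1−p*)·21.2657)/1.25=3.2448; Δ=(2.0073−21.2657)/(93.8730−59.9343)=-0.5674; B=V−Δ·S=44.2202
Node (1,1) S=113.1000: V=(p*·0.0000+(1−p*)·2.0073)/1.25=0.1708; Δ=(0.0000−2.0073)/(147.0300−93.8730)=-0.0378; B=V−Δ·S=4.4416
Node (0,0) S=87.0000: V=(p*·0.1708+(1−p*)·3.2448)/1.25=0.3983; Δ=(0.1708−3.2448)/(113.1000−72.2100)=-0.0752; B=V−Δ·S=6.9387
Root portfolio cost Δ·87+B reproduces V0=0.3983.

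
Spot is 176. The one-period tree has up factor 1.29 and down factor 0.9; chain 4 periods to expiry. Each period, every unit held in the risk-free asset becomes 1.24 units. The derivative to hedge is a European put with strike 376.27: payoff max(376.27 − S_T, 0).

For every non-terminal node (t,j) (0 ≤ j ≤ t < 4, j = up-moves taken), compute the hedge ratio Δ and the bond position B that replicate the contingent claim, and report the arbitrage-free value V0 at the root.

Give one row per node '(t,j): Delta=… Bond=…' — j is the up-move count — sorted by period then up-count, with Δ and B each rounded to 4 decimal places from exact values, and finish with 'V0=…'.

No-arbitrage ⇒ martingale measure with p* = (R−d)/(u−d) = 0.8718.
Terminal payoffs: V(4,0)=260.7964, V(4,1)=210.7578, V(4,2)=139.0359, V(4,3)=36.2345, V(4,4)=0.0000
(3,0): S=128.3040. Δ = (V_up−V_dn)/(S_up−S_dn) = (210.7578−260.7964)/(165.5122−115.4736) = -1.0000. V = [p*·210.7578 + (1−p*)·260.7964]/1.24 = 175.1395. B = V − Δ·S = 303.4435.
(3,1): S=183.9024. Δ = (V_up−V_dn)/(S_up−S_dn) = (139.0359−210.7578)/(237.2341−165.5122) = -1.0000. V = [p*·139.0359 + (1−p*)·210.7578]/1.24 = 119.5411. B = V − Δ·S = 303.4435.
(3,2): S=263.5934. Δ = (V_up−V_dn)/(S_up−S_dn) = (36.2345−139.0359)/(340.0355−237.2341) = -1.0000. V = [p*·36.2345 + (1−p*)·139.0359]/1.24 = 39.8501. B = V − Δ·S = 303.4435.
(3,3): S=377.8173. Δ = (V_up−V_dn)/(S_up−S_dn) = (0.0000−36.2345)/(487.3843−340.0355) = -0.2459. V = [p*·0.0000 + (1−p*)·36.2345]/1.24 = 3.7463. B = V − Δ·S = 96.6552.
(2,0): S=142.5600. Δ = (V_up−V_dn)/(S_up−S_dn) = (119.5411−175.1395)/(183.9024−128.3040) = -1.0000. V = [p*·119.5411 + (1−p*)·175.1395]/1.24 = 102.1525. B = V − Δ·S = 244.7125.
(2,1): S=204.3360. Δ = (V_up−V_dn)/(S_up−S_dn) = (39.8501−119.5411)/(263.5934−183.9024) = -1.0000. V = [p*·39.8501 + (1−p*)·119.5411]/1.24 = 40.3765. B = V − Δ·S = 244.7125.
(2,2): S=292.8816. Δ = (V_up−V_dn)/(S_up−S_dn) = (3.7463−39.8501)/(377.8173−263.5934) = -0.3161. V = [p*·3.7463 + (1−p*)·39.8501]/1.24 = 6.7540. B = V − Δ·S = 99.3278.
(1,0): S=158.4000. Δ = (V_up−V_dn)/(S_up−S_dn) = (40.3765−102.1525)/(204.3360−142.5600) = -1.0000. V = [p*·40.3765 + (1−p*)·102.1525]/1.24 = 38.9488. B = V − Δ·S = 197.3488.
(1,1): S=227.0400. Δ = (V_up−V_dn)/(S_up−S_dn) = (6.7540−40.3765)/(292.8816−204.3360) = -0.3797. V = [p*·6.7540 + (1−p*)·40.3765]/1.24 = 8.9231. B = V − Δ·S = 95.1346.
(0,0): S=176.0000. Δ = (V_up−V_dn)/(S_up−S_dn) = (8.9231−38.9488)/(227.0400−158.4000) = -0.4374. V = [p*·8.9231 + (1−p*)·38.9488]/1.24 = 10.3004. B = V − Δ·S = 87.2895.
Root portfolio cost Δ·176+B reproduces V0=10.3004.

(0,0): Delta=-0.4374 Bond=87.2895
(1,0): Delta=-1.0000 Bond=197.3488
(1,1): Delta=-0.3797 Bond=95.1346
(2,0): Delta=-1.0000 Bond=244.7125
(2,1): Delta=-1.0000 Bond=244.7125
(2,2): Delta=-0.3161 Bond=99.3278
(3,0): Delta=-1.0000 Bond=303.4435
(3,1): Delta=-1.0000 Bond=303.4435
(3,2): Delta=-1.0000 Bond=303.4435
(3,3): Delta=-0.2459 Bond=96.6552
V0=10.3004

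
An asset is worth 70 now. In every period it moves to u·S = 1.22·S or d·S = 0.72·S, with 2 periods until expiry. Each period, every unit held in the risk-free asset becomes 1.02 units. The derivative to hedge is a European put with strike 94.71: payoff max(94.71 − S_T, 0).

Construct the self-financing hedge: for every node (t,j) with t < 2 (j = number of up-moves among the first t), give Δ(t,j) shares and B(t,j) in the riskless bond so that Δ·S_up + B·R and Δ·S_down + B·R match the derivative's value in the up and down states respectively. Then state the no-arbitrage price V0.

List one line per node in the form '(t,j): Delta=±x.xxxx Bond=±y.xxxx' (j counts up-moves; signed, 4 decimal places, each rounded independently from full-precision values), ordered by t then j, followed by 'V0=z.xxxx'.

Under the risk-neutral measure, an up-move has probability p* = (R−d)/(u−d) = 0.6000 and values discount at R = 1.02.
Terminal payoffs: V(2,0)=58.4220, V(2,1)=33.2220, V(2,2)=0.0000
Node (1,0) S=50.4000: V=(p*·33.2220+(1−p*)·58.4220)/1.02=42.4529; Δ=(33.2220−58.4220)/(61.4880−36.2880)=-1.0000; B=V−Δ·S=92.8529
Node (1,1) S=85.4000: V=(p*·0.0000+(1−p*)·33.2220)/1.02=13.0282; Δ=(0.0000−33.2220)/(104.1880−61.4880)=-0.7780; B=V−Δ·S=79.4722
Node (0,0) S=70.0000: V=(p*·13.0282+(1−p*)·42.4529)/1.02=24.3119; Δ=(13.0282−42.4529)/(85.4000−50.4000)=-0.8407; B=V−Δ·S=83.1613
The time-0 hedge costs 24.3119, which is the no-arbitrage price.

(0,0): Delta=-0.8407 Bond=83.1613
(1,0): Delta=-1.0000 Bond=92.8529
(1,1): Delta=-0.7780 Bond=79.4722
V0=24.3119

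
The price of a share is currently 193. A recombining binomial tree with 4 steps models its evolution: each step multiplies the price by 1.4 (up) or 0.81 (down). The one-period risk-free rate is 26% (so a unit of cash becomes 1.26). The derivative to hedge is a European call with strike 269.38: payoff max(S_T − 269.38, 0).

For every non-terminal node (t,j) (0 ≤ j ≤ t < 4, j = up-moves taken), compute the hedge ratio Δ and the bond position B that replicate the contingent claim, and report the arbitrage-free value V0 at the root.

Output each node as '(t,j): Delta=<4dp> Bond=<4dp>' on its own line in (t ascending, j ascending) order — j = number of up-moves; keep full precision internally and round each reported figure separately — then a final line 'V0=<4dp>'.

Since d<R<u, set p* = (R−d)/(u−d) = 0.7627; price each node as the discounted p*-expectation of its children.
At expiry t=4: V(4,0)=0.0000, V(4,1)=0.0000, V(4,2)=0.0000, V(4,3)=159.5895, V(4,4)=472.0488
(3,0): S=102.5681. Δ = (V_up−V_dn)/(S_up−S_dn) = (0.0000−0.0000)/(143.5954−83.0802) = 0.0000. V = [p*·0.0000 + (1−p*)·0.0000]/1.26 = 0.0000. B = V − Δ·S = 0.0000.
(3,1): S=177.2782. Δ = (V_up−V_dn)/(S_up−S_dn) = (0.0000−0.0000)/(248.1895−143.5954) = 0.0000. V = [p*·0.0000 + (1−p*)·0.0000]/1.26 = 0.0000. B = V − Δ·S = 0.0000.
(3,2): S=306.4068. Δ = (V_up−V_dn)/(S_up−S_dn) = (159.5895−0.0000)/(428.9695−248.1895) = 0.8828. V = [p*·159.5895 + (1−p*)·0.0000]/1.26 = 96.6038. B = V − Δ·S = -173.8869.
(3,3): S=529.5920. Δ = (V_up−V_dn)/(S_up−S_dn) = (472.0488−159.5895)/(741.4288−428.9695) = 1.0000. V = [p*·472.0488 + (1−p*)·159.5895]/1.26 = 315.7983. B = V − Δ·S = -213.7937.
(2,0): S=126.6273. Δ = (V_up−V_dn)/(S_up−S_dn) = (0.0000−0.0000)/(177.2782−102.5681) = 0.0000. V = [p*·0.0000 + (1−p*)·0.0000]/1.26 = 0.0000. B = V − Δ·S = 0.0000.
(2,1): S=218.8620. Δ = (V_up−V_dn)/(S_up−S_dn) = (96.6038−0.0000)/(306.4068−177.2782) = 0.7481. V = [p*·96.6038 + (1−p*)·0.0000]/1.26 = 58.4769. B = V − Δ·S = -105.2584.
(2,2): S=378.2800. Δ = (V_up−V_dn)/(S_up−S_dn) = (315.7983−96.6038)/(529.5920−306.4068) = 0.9821. V = [p*·315.7983 + (1−p*)·96.6038]/1.26 = 209.3540. B = V − Δ·S = -162.1621.
(1,0): S=156.3300. Δ = (V_up−V_dn)/(S_up−S_dn) = (58.4769−0.0000)/(218.8620−126.6273) = 0.6340. V = [p*·58.4769 + (1−p*)·0.0000]/1.26 = 35.3976. B = V − Δ·S = -63.7157.
(1,1): S=270.2000. Δ = (V_up−V_dn)/(S_up−S_dn) = (209.3540−58.4769)/(378.2800−218.8620) = 0.9464. V = [p*·209.3540 + (1−p*)·58.4769]/1.26 = 137.7402. B = V − Δ·S = -117.9838.
(0,0): S=193.0000. Δ = (V_up−V_dn)/(S_up−S_dn) = (137.7402−35.3976)/(270.2000−156.3300) = 0.8988. V = [p*·137.7402 + (1−p*)·35.3976]/1.26 = 90.0441. B = V − Δ·S = -83.4179.
Each (Δ,B) replicates both successor values, so the strategy is self-financing and V0 is arbitrage-free.

(0,0): Delta=0.8988 Bond=-83.4179
(1,0): Delta=0.6340 Bond=-63.7157
(1,1): Delta=0.9464 Bond=-117.9838
(2,0): Delta=0.0000 Bond=0.0000
(2,1): Delta=0.7481 Bond=-105.2584
(2,2): Delta=0.9821 Bond=-162.1621
(3,0): Delta=0.0000 Bond=0.0000
(3,1): Delta=0.0000 Bond=0.0000
(3,2): Delta=0.8828 Bond=-173.8869
(3,3): Delta=1.0000 Bond=-213.7937
V0=90.0441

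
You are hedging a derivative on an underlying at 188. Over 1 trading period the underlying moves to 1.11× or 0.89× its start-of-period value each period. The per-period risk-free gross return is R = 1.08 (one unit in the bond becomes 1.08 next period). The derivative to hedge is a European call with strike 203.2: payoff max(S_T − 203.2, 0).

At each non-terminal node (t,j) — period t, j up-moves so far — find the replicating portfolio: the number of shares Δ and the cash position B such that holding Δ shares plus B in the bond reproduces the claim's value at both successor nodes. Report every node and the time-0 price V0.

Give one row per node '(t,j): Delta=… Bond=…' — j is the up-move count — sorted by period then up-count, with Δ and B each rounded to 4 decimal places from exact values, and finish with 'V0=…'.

No-arbitrage ⇒ martingale measure with p* = (R−d)/(u−d) = 0.8636.
At expiry t=1: V(1,0)=0.0000, V(1,1)=5.4800
Node (0,0) S=188.0000: V=(p*·5.4800+(1−p*)·0.0000)/1.08=4.3822; Δ=(5.4800−0.0000)/(208.6800−167.3200)=0.1325; B=V−Δ·S=-20.5269
The time-0 hedge costs 4.3822, which is the no-arbitrage price.

(0,0): Delta=0.1325 Bond=-20.5269
V0=4.3822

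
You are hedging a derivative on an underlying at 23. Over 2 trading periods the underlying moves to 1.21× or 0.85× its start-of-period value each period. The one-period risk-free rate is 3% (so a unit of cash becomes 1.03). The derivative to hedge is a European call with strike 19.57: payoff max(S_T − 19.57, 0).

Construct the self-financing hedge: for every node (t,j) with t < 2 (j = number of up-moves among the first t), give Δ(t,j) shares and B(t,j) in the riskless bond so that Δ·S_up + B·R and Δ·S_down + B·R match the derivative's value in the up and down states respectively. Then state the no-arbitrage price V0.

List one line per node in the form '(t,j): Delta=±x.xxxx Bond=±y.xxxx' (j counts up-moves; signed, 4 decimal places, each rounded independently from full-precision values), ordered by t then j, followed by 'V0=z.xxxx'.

Risk-neutral probability p* = (R−d)/(u−d) = (1.03−0.85)/(1.21−0.85) = 0.5000.
At expiry t=2: V(2,0)=0.0000, V(2,1)=4.0855, V(2,2)=14.1043
(1,0): S=19.5500. Δ = (V_up−V_dn)/(S_up−S_dn) = (4.0855−0.0000)/(23.6555−16.6175) = 0.5805. V = [p*·4.0855 + (1−p*)·0.0000]/1.03 = 1.9833. B = V − Δ·S = -9.3654.
(1,1): S=27.8300. Δ = (V_up−V_dn)/(S_up−S_dn) = (14.1043−4.0855)/(33.6743−23.6555) = 1.0000. V = [p*·14.1043 + (1−p*)·4.0855]/1.03 = 8.8300. B = V − Δ·S = -19.0000.
(0,0): S=23.0000. Δ = (V_up−V_dn)/(S_up−S_dn) = (8.8300−1.9833)/(27.8300−19.5500) = 0.8269. V = [p*·8.8300 + (1−p*)·1.9833]/1.03 = 5.2492. B = V − Δ·S = -13.7696.
Self-financing check: at every node Δ·S+B equals the discounted successor values.

(0,0): Delta=0.8269 Bond=-13.7696
(1,0): Delta=0.5805 Bond=-9.3654
(1,1): Delta=1.0000 Bond=-19.0000
V0=5.2492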